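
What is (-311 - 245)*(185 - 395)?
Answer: 116760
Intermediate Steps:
(-311 - 245)*(185 - 395) = -556*(-210) = 116760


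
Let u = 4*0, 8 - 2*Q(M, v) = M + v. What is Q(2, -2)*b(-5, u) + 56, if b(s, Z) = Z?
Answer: 56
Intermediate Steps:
Q(M, v) = 4 - M/2 - v/2 (Q(M, v) = 4 - (M + v)/2 = 4 + (-M/2 - v/2) = 4 - M/2 - v/2)
u = 0
Q(2, -2)*b(-5, u) + 56 = (4 - 1/2*2 - 1/2*(-2))*0 + 56 = (4 - 1 + 1)*0 + 56 = 4*0 + 56 = 0 + 56 = 56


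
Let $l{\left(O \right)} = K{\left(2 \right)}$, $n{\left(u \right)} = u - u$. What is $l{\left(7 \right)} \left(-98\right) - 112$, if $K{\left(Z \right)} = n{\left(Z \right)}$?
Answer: $-112$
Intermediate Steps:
$n{\left(u \right)} = 0$
$K{\left(Z \right)} = 0$
$l{\left(O \right)} = 0$
$l{\left(7 \right)} \left(-98\right) - 112 = 0 \left(-98\right) - 112 = 0 - 112 = -112$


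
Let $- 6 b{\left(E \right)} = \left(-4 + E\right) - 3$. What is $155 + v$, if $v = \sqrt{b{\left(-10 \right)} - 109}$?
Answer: $155 + \frac{7 i \sqrt{78}}{6} \approx 155.0 + 10.304 i$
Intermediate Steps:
$b{\left(E \right)} = \frac{7}{6} - \frac{E}{6}$ ($b{\left(E \right)} = - \frac{\left(-4 + E\right) - 3}{6} = - \frac{-7 + E}{6} = \frac{7}{6} - \frac{E}{6}$)
$v = \frac{7 i \sqrt{78}}{6}$ ($v = \sqrt{\left(\frac{7}{6} - - \frac{5}{3}\right) - 109} = \sqrt{\left(\frac{7}{6} + \frac{5}{3}\right) - 109} = \sqrt{\frac{17}{6} - 109} = \sqrt{- \frac{637}{6}} = \frac{7 i \sqrt{78}}{6} \approx 10.304 i$)
$155 + v = 155 + \frac{7 i \sqrt{78}}{6}$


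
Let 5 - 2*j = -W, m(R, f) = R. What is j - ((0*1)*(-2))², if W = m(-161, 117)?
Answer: -78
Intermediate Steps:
W = -161
j = -78 (j = 5/2 - (-1)*(-161)/2 = 5/2 - ½*161 = 5/2 - 161/2 = -78)
j - ((0*1)*(-2))² = -78 - ((0*1)*(-2))² = -78 - (0*(-2))² = -78 - 1*0² = -78 - 1*0 = -78 + 0 = -78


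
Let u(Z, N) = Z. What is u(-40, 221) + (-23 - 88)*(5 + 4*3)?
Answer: -1927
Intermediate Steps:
u(-40, 221) + (-23 - 88)*(5 + 4*3) = -40 + (-23 - 88)*(5 + 4*3) = -40 - 111*(5 + 12) = -40 - 111*17 = -40 - 1887 = -1927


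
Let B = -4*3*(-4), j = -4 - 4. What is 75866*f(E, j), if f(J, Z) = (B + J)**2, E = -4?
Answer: 146876576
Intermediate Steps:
j = -8
B = 48 (B = -12*(-4) = 48)
f(J, Z) = (48 + J)**2
75866*f(E, j) = 75866*(48 - 4)**2 = 75866*44**2 = 75866*1936 = 146876576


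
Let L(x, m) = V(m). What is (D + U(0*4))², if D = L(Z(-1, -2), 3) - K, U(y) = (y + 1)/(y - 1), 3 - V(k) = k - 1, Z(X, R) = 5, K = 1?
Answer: 1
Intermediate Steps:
V(k) = 4 - k (V(k) = 3 - (k - 1) = 3 - (-1 + k) = 3 + (1 - k) = 4 - k)
L(x, m) = 4 - m
U(y) = (1 + y)/(-1 + y)
D = 0 (D = (4 - 1*3) - 1*1 = (4 - 3) - 1 = 1 - 1 = 0)
(D + U(0*4))² = (0 + (1 + 0*4)/(-1 + 0*4))² = (0 + (1 + 0)/(-1 + 0))² = (0 + 1/(-1))² = (0 - 1*1)² = (0 - 1)² = (-1)² = 1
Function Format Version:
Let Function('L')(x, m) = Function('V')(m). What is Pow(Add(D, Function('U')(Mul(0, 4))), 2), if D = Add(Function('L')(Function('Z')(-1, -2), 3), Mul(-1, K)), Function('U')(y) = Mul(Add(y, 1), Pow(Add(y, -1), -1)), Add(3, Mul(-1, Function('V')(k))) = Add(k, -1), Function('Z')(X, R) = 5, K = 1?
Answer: 1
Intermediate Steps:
Function('V')(k) = Add(4, Mul(-1, k)) (Function('V')(k) = Add(3, Mul(-1, Add(k, -1))) = Add(3, Mul(-1, Add(-1, k))) = Add(3, Add(1, Mul(-1, k))) = Add(4, Mul(-1, k)))
Function('L')(x, m) = Add(4, Mul(-1, m))
Function('U')(y) = Mul(Pow(Add(-1, y), -1), Add(1, y)) (Function('U')(y) = Mul(Add(1, y), Pow(Add(-1, y), -1)) = Mul(Pow(Add(-1, y), -1), Add(1, y)))
D = 0 (D = Add(Add(4, Mul(-1, 3)), Mul(-1, 1)) = Add(Add(4, -3), -1) = Add(1, -1) = 0)
Pow(Add(D, Function('U')(Mul(0, 4))), 2) = Pow(Add(0, Mul(Pow(Add(-1, Mul(0, 4)), -1), Add(1, Mul(0, 4)))), 2) = Pow(Add(0, Mul(Pow(Add(-1, 0), -1), Add(1, 0))), 2) = Pow(Add(0, Mul(Pow(-1, -1), 1)), 2) = Pow(Add(0, Mul(-1, 1)), 2) = Pow(Add(0, -1), 2) = Pow(-1, 2) = 1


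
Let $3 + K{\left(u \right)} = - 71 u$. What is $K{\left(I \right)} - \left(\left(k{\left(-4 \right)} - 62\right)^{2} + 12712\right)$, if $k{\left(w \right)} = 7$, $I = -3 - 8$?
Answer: $-14959$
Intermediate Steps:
$I = -11$ ($I = -3 - 8 = -11$)
$K{\left(u \right)} = -3 - 71 u$
$K{\left(I \right)} - \left(\left(k{\left(-4 \right)} - 62\right)^{2} + 12712\right) = \left(-3 - -781\right) - \left(\left(7 - 62\right)^{2} + 12712\right) = \left(-3 + 781\right) - \left(\left(-55\right)^{2} + 12712\right) = 778 - \left(3025 + 12712\right) = 778 - 15737 = -14959$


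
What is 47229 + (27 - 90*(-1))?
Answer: 47346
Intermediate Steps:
47229 + (27 - 90*(-1)) = 47229 + (27 + 90) = 47229 + 117 = 47346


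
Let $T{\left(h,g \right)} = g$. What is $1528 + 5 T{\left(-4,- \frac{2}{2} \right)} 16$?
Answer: $1448$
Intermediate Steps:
$1528 + 5 T{\left(-4,- \frac{2}{2} \right)} 16 = 1528 + 5 \left(- \frac{2}{2}\right) 16 = 1528 + 5 \left(\left(-2\right) \frac{1}{2}\right) 16 = 1528 + 5 \left(-1\right) 16 = 1528 - 80 = 1448$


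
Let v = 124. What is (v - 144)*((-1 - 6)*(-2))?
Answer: -280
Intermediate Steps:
(v - 144)*((-1 - 6)*(-2)) = (124 - 144)*((-1 - 6)*(-2)) = -(-140)*(-2) = -20*14 = -280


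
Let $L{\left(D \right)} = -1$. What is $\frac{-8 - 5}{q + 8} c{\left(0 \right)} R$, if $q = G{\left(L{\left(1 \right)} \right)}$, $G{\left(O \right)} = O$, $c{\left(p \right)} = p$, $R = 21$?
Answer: $0$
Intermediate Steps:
$q = -1$
$\frac{-8 - 5}{q + 8} c{\left(0 \right)} R = \frac{-8 - 5}{-1 + 8} \cdot 0 \cdot 21 = - \frac{13}{7} \cdot 0 \cdot 21 = \left(-13\right) \frac{1}{7} \cdot 0 \cdot 21 = \left(- \frac{13}{7}\right) 0 \cdot 21 = 0 \cdot 21 = 0$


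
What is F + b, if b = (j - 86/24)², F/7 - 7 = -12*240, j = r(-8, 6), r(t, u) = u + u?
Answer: -2885783/144 ≈ -20040.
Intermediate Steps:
r(t, u) = 2*u
j = 12 (j = 2*6 = 12)
F = -20111 (F = 49 + 7*(-12*240) = 49 + 7*(-2880) = 49 - 20160 = -20111)
b = 10201/144 (b = (12 - 86/24)² = (12 - 86*1/24)² = (12 - 43/12)² = (101/12)² = 10201/144 ≈ 70.840)
F + b = -20111 + 10201/144 = -2885783/144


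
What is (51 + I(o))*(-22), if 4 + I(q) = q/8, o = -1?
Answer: -4125/4 ≈ -1031.3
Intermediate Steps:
I(q) = -4 + q/8
(51 + I(o))*(-22) = (51 + (-4 + (1/8)*(-1)))*(-22) = (51 + (-4 - 1/8))*(-22) = (51 - 33/8)*(-22) = (375/8)*(-22) = -4125/4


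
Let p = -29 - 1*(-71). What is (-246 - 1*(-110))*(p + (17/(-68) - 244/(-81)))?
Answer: -493102/81 ≈ -6087.7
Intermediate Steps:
p = 42 (p = -29 + 71 = 42)
(-246 - 1*(-110))*(p + (17/(-68) - 244/(-81))) = (-246 - 1*(-110))*(42 + (17/(-68) - 244/(-81))) = (-246 + 110)*(42 + (17*(-1/68) - 244*(-1/81))) = -136*(42 + (-¼ + 244/81)) = -136*(42 + 895/324) = -136*14503/324 = -493102/81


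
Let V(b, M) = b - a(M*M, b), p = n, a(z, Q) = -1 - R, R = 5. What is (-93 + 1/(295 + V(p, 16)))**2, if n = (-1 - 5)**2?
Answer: 982195600/113569 ≈ 8648.5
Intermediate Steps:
n = 36 (n = (-6)**2 = 36)
a(z, Q) = -6 (a(z, Q) = -1 - 1*5 = -1 - 5 = -6)
p = 36
V(b, M) = 6 + b (V(b, M) = b - 1*(-6) = b + 6 = 6 + b)
(-93 + 1/(295 + V(p, 16)))**2 = (-93 + 1/(295 + (6 + 36)))**2 = (-93 + 1/(295 + 42))**2 = (-93 + 1/337)**2 = (-31340/337)**2 = 982195600/113569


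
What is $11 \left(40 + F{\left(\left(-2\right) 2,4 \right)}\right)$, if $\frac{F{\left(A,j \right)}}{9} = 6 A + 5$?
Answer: $-1441$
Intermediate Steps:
$F{\left(A,j \right)} = 45 + 54 A$ ($F{\left(A,j \right)} = 9 \left(6 A + 5\right) = 9 \left(5 + 6 A\right) = 45 + 54 A$)
$11 \left(40 + F{\left(\left(-2\right) 2,4 \right)}\right) = 11 \left(40 + \left(45 + 54 \left(\left(-2\right) 2\right)\right)\right) = 11 \left(40 + \left(45 + 54 \left(-4\right)\right)\right) = 11 \left(40 + \left(45 - 216\right)\right) = 11 \left(40 - 171\right) = 11 \left(-131\right) = -1441$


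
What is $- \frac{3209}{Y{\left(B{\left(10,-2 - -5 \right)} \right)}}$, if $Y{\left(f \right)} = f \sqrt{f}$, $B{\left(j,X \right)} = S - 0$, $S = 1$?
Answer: $-3209$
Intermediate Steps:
$B{\left(j,X \right)} = 1$ ($B{\left(j,X \right)} = 1 - 0 = 1 + 0 = 1$)
$Y{\left(f \right)} = f^{\frac{3}{2}}$
$- \frac{3209}{Y{\left(B{\left(10,-2 - -5 \right)} \right)}} = - \frac{3209}{1^{\frac{3}{2}}} = - \frac{3209}{1} = \left(-3209\right) 1 = -3209$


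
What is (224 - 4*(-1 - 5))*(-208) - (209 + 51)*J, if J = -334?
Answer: 35256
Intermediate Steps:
(224 - 4*(-1 - 5))*(-208) - (209 + 51)*J = (224 - 4*(-1 - 5))*(-208) - (209 + 51)*(-334) = (224 - 4*(-6))*(-208) - 260*(-334) = (224 + 24)*(-208) - 1*(-86840) = 248*(-208) + 86840 = -51584 + 86840 = 35256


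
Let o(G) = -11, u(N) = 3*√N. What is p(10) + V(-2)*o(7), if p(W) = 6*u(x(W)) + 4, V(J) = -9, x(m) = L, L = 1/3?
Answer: 103 + 6*√3 ≈ 113.39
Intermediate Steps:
L = ⅓ ≈ 0.33333
x(m) = ⅓
p(W) = 4 + 6*√3 (p(W) = 6*(3*√(⅓)) + 4 = 6*(3*(√3/3)) + 4 = 6*√3 + 4 = 4 + 6*√3)
p(10) + V(-2)*o(7) = (4 + 6*√3) - 9*(-11) = (4 + 6*√3) + 99 = 103 + 6*√3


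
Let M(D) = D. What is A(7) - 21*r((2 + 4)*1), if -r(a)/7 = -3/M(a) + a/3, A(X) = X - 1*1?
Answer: 453/2 ≈ 226.50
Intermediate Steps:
A(X) = -1 + X (A(X) = X - 1 = -1 + X)
r(a) = 21/a - 7*a/3 (r(a) = -7*(-3/a + a/3) = 21/a - 7*a/3)
A(7) - 21*r((2 + 4)*1) = (-1 + 7) - 21*(21/(((2 + 4)*1)) - 7*(2 + 4)/3) = 6 - 21*(21/((6*1)) - 14) = 6 - 21*(21/6 - 7/3*6) = 6 - 21*(21*(⅙) - 14) = 6 - 21*(7/2 - 14) = 6 - 21*(-21/2) = 6 + 441/2 = 453/2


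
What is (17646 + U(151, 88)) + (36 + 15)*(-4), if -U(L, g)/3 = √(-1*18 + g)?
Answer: 17442 - 3*√70 ≈ 17417.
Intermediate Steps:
U(L, g) = -3*√(-18 + g) (U(L, g) = -3*√(-1*18 + g) = -3*√(-18 + g))
(17646 + U(151, 88)) + (36 + 15)*(-4) = (17646 - 3*√(-18 + 88)) + (36 + 15)*(-4) = (17646 - 3*√70) + 51*(-4) = (17646 - 3*√70) - 204 = 17442 - 3*√70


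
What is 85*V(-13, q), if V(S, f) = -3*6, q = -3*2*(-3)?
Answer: -1530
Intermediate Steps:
q = 18 (q = -6*(-3) = 18)
V(S, f) = -18
85*V(-13, q) = 85*(-18) = -1530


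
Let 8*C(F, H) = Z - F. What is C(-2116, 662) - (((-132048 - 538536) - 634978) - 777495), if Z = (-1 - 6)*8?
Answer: 4166629/2 ≈ 2.0833e+6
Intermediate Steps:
Z = -56 (Z = -7*8 = -56)
C(F, H) = -7 - F/8 (C(F, H) = (-56 - F)/8 = -7 - F/8)
C(-2116, 662) - (((-132048 - 538536) - 634978) - 777495) = (-7 - ⅛*(-2116)) - (((-132048 - 538536) - 634978) - 777495) = (-7 + 529/2) - ((-670584 - 634978) - 777495) = 515/2 - (-1305562 - 777495) = 515/2 - 1*(-2083057) = 515/2 + 2083057 = 4166629/2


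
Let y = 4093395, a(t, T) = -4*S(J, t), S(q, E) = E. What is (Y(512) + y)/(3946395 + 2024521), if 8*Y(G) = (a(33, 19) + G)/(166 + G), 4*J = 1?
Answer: 5550643715/8096562096 ≈ 0.68556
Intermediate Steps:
J = ¼ (J = (¼)*1 = ¼ ≈ 0.25000)
a(t, T) = -4*t
Y(G) = (-132 + G)/(8*(166 + G)) (Y(G) = ((-4*33 + G)/(166 + G))/8 = ((-132 + G)/(166 + G))/8 = (-132 + G)/(8*(166 + G)))
(Y(512) + y)/(3946395 + 2024521) = ((-132 + 512)/(8*(166 + 512)) + 4093395)/(3946395 + 2024521) = ((⅛)*380/678 + 4093395)/5970916 = ((⅛)*(1/678)*380 + 4093395)*(1/5970916) = (95/1356 + 4093395)*(1/5970916) = (5550643715/1356)*(1/5970916) = 5550643715/8096562096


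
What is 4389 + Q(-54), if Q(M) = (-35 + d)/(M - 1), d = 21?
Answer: 241409/55 ≈ 4389.3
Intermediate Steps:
Q(M) = -14/(-1 + M) (Q(M) = (-35 + 21)/(M - 1) = -14/(-1 + M))
4389 + Q(-54) = 4389 - 14/(-1 - 54) = 4389 - 14/(-55) = 4389 - 14*(-1/55) = 4389 + 14/55 = 241409/55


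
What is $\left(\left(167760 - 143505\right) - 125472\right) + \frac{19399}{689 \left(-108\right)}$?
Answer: $- \frac{7531778803}{74412} \approx -1.0122 \cdot 10^{5}$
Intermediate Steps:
$\left(\left(167760 - 143505\right) - 125472\right) + \frac{19399}{689 \left(-108\right)} = \left(24255 - 125472\right) + \frac{19399}{-74412} = -101217 + 19399 \left(- \frac{1}{74412}\right) = -101217 - \frac{19399}{74412} = - \frac{7531778803}{74412}$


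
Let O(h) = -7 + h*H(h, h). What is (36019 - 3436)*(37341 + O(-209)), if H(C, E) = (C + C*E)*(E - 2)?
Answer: 62465164567146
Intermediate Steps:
H(C, E) = (-2 + E)*(C + C*E) (H(C, E) = (C + C*E)*(-2 + E) = (-2 + E)*(C + C*E))
O(h) = -7 + h²*(-2 + h² - h) (O(h) = -7 + h*(h*(-2 + h² - h)) = -7 + h²*(-2 + h² - h))
(36019 - 3436)*(37341 + O(-209)) = (36019 - 3436)*(37341 + (-7 + (-209)²*(-2 + (-209)² - 1*(-209)))) = 32583*(37341 + (-7 + 43681*(-2 + 43681 + 209))) = 32583*(37341 + (-7 + 43681*43888)) = 32583*(37341 + (-7 + 1917071728)) = 32583*(37341 + 1917071721) = 32583*1917109062 = 62465164567146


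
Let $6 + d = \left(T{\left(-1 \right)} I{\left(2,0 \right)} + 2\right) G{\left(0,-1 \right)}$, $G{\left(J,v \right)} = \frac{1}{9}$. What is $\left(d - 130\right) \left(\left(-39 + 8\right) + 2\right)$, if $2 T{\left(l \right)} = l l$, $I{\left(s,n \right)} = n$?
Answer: $\frac{35438}{9} \approx 3937.6$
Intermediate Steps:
$G{\left(J,v \right)} = \frac{1}{9}$
$T{\left(l \right)} = \frac{l^{2}}{2}$ ($T{\left(l \right)} = \frac{l l}{2} = \frac{l^{2}}{2}$)
$d = - \frac{52}{9}$ ($d = -6 + \left(\frac{\left(-1\right)^{2}}{2} \cdot 0 + 2\right) \frac{1}{9} = -6 + \left(\frac{1}{2} \cdot 1 \cdot 0 + 2\right) \frac{1}{9} = -6 + \left(\frac{1}{2} \cdot 0 + 2\right) \frac{1}{9} = -6 + \left(0 + 2\right) \frac{1}{9} = -6 + 2 \cdot \frac{1}{9} = -6 + \frac{2}{9} = - \frac{52}{9} \approx -5.7778$)
$\left(d - 130\right) \left(\left(-39 + 8\right) + 2\right) = \left(- \frac{52}{9} - 130\right) \left(\left(-39 + 8\right) + 2\right) = - \frac{1222 \left(-31 + 2\right)}{9} = \left(- \frac{1222}{9}\right) \left(-29\right) = \frac{35438}{9}$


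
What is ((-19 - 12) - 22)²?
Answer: 2809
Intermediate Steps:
((-19 - 12) - 22)² = (-31 - 22)² = (-53)² = 2809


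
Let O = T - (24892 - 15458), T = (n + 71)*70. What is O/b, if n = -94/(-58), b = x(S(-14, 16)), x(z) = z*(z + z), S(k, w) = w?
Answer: -63083/7424 ≈ -8.4972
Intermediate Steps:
x(z) = 2*z² (x(z) = z*(2*z) = 2*z²)
b = 512 (b = 2*16² = 2*256 = 512)
n = 47/29 (n = -94*(-1/58) = 47/29 ≈ 1.6207)
T = 147420/29 (T = (47/29 + 71)*70 = (2106/29)*70 = 147420/29 ≈ 5083.4)
O = -126166/29 (O = 147420/29 - (24892 - 15458) = 147420/29 - 1*9434 = 147420/29 - 9434 = -126166/29 ≈ -4350.6)
O/b = -126166/29/512 = -126166/29*1/512 = -63083/7424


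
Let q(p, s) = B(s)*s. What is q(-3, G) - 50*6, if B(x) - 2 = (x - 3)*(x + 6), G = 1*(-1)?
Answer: -282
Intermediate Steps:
G = -1
B(x) = 2 + (-3 + x)*(6 + x) (B(x) = 2 + (x - 3)*(x + 6) = 2 + (-3 + x)*(6 + x))
q(p, s) = s*(-16 + s² + 3*s) (q(p, s) = (-16 + s² + 3*s)*s = s*(-16 + s² + 3*s))
q(-3, G) - 50*6 = -(-16 + (-1)² + 3*(-1)) - 50*6 = -(-16 + 1 - 3) - 300 = -1*(-18) - 300 = 18 - 300 = -282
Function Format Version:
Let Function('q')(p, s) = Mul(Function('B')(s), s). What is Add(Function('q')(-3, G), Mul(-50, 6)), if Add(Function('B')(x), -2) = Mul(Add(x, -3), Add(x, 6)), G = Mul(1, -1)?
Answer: -282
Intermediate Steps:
G = -1
Function('B')(x) = Add(2, Mul(Add(-3, x), Add(6, x))) (Function('B')(x) = Add(2, Mul(Add(x, -3), Add(x, 6))) = Add(2, Mul(Add(-3, x), Add(6, x))))
Function('q')(p, s) = Mul(s, Add(-16, Pow(s, 2), Mul(3, s))) (Function('q')(p, s) = Mul(Add(-16, Pow(s, 2), Mul(3, s)), s) = Mul(s, Add(-16, Pow(s, 2), Mul(3, s))))
Add(Function('q')(-3, G), Mul(-50, 6)) = Add(Mul(-1, Add(-16, Pow(-1, 2), Mul(3, -1))), Mul(-50, 6)) = Add(Mul(-1, Add(-16, 1, -3)), -300) = Add(Mul(-1, -18), -300) = Add(18, -300) = -282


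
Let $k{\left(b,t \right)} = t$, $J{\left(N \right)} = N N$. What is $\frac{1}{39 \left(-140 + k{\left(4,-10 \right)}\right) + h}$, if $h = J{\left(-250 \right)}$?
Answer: $\frac{1}{56650} \approx 1.7652 \cdot 10^{-5}$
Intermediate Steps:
$J{\left(N \right)} = N^{2}$
$h = 62500$ ($h = \left(-250\right)^{2} = 62500$)
$\frac{1}{39 \left(-140 + k{\left(4,-10 \right)}\right) + h} = \frac{1}{39 \left(-140 - 10\right) + 62500} = \frac{1}{39 \left(-150\right) + 62500} = \frac{1}{-5850 + 62500} = \frac{1}{56650}$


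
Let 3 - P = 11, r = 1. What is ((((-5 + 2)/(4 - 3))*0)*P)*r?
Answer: 0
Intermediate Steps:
P = -8 (P = 3 - 1*11 = 3 - 11 = -8)
((((-5 + 2)/(4 - 3))*0)*P)*r = ((((-5 + 2)/(4 - 3))*0)*(-8))*1 = ((-3/1*0)*(-8))*1 = ((-3*1*0)*(-8))*1 = (-3*0*(-8))*1 = (0*(-8))*1 = 0*1 = 0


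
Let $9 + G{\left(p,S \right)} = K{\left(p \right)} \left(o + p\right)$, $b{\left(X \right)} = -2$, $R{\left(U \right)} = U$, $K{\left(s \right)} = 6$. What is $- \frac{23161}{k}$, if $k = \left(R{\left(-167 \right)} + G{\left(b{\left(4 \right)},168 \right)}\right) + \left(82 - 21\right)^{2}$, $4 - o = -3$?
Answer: $- \frac{23161}{3575} \approx -6.4786$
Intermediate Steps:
$o = 7$ ($o = 4 - -3 = 4 + 3 = 7$)
$G{\left(p,S \right)} = 33 + 6 p$ ($G{\left(p,S \right)} = -9 + 6 \left(7 + p\right) = -9 + \left(42 + 6 p\right) = 33 + 6 p$)
$k = 3575$ ($k = \left(-167 + \left(33 + 6 \left(-2\right)\right)\right) + \left(82 - 21\right)^{2} = \left(-167 + \left(33 - 12\right)\right) + 61^{2} = \left(-167 + 21\right) + 3721 = -146 + 3721 = 3575$)
$- \frac{23161}{k} = - \frac{23161}{3575}$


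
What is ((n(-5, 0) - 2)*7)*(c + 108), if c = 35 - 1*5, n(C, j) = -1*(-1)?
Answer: -966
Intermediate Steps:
n(C, j) = 1
c = 30 (c = 35 - 5 = 30)
((n(-5, 0) - 2)*7)*(c + 108) = ((1 - 2)*7)*(30 + 108) = -1*7*138 = -7*138 = -966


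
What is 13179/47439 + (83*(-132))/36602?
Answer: -6227321/289393713 ≈ -0.021518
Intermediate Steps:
13179/47439 + (83*(-132))/36602 = 13179*(1/47439) - 10956*1/36602 = 4393/15813 - 5478/18301 = -6227321/289393713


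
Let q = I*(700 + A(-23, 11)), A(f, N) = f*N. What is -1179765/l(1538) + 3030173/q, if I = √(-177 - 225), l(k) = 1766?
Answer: -1179765/1766 - 3030173*I*√402/179694 ≈ -668.04 - 338.1*I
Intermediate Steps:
A(f, N) = N*f
I = I*√402 (I = √(-402) = I*√402 ≈ 20.05*I)
q = 447*I*√402 (q = (I*√402)*(700 + 11*(-23)) = (I*√402)*(700 - 253) = (I*√402)*447 = 447*I*√402 ≈ 8962.3*I)
-1179765/l(1538) + 3030173/q = -1179765/1766 + 3030173/((447*I*√402)) = -1179765*1/1766 + 3030173*(-I*√402/179694) = -1179765/1766 - 3030173*I*√402/179694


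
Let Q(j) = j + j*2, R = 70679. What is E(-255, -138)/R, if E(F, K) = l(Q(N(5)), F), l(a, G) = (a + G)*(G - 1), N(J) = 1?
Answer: 9216/10097 ≈ 0.91275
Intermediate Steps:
Q(j) = 3*j (Q(j) = j + 2*j = 3*j)
l(a, G) = (-1 + G)*(G + a) (l(a, G) = (G + a)*(-1 + G) = (-1 + G)*(G + a))
E(F, K) = -3 + F² + 2*F (E(F, K) = F² - F - 3 + F*(3*1) = F² - F - 1*3 + F*3 = F² - F - 3 + 3*F = -3 + F² + 2*F)
E(-255, -138)/R = (-3 + (-255)² + 2*(-255))/70679 = (-3 + 65025 - 510)*(1/70679) = 64512*(1/70679) = 9216/10097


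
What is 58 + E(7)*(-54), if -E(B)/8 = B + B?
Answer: 6106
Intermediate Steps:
E(B) = -16*B (E(B) = -8*(B + B) = -16*B)
58 + E(7)*(-54) = 58 - 16*7*(-54) = 58 - 112*(-54) = 58 + 6048 = 6106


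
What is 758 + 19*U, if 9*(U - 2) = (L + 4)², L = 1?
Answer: 7639/9 ≈ 848.78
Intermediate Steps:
U = 43/9 (U = 2 + (1 + 4)²/9 = 2 + (⅑)*5² = 2 + (⅑)*25 = 2 + 25/9 = 43/9 ≈ 4.7778)
758 + 19*U = 758 + 19*(43/9) = 758 + 817/9 = 7639/9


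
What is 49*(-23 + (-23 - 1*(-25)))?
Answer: -1029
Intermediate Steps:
49*(-23 + (-23 - 1*(-25))) = 49*(-23 + (-23 + 25)) = 49*(-23 + 2) = 49*(-21) = -1029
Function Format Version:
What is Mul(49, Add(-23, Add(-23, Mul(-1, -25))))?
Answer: -1029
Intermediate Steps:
Mul(49, Add(-23, Add(-23, Mul(-1, -25)))) = Mul(49, Add(-23, Add(-23, 25))) = Mul(49, Add(-23, 2)) = Mul(49, -21) = -1029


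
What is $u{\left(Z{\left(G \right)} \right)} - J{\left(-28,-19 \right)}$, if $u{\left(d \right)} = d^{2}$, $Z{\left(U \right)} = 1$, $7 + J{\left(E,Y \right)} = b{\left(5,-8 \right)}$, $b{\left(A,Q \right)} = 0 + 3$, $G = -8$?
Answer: $5$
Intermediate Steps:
$b{\left(A,Q \right)} = 3$
$J{\left(E,Y \right)} = -4$ ($J{\left(E,Y \right)} = -7 + 3 = -4$)
$u{\left(Z{\left(G \right)} \right)} - J{\left(-28,-19 \right)} = 1^{2} - -4 = 1 + 4 = 5$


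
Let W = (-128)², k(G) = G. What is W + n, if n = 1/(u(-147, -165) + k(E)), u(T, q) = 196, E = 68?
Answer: 4325377/264 ≈ 16384.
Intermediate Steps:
W = 16384
n = 1/264 (n = 1/(196 + 68) = 1/264 ≈ 0.0037879)
W + n = 16384 + 1/264 = 4325377/264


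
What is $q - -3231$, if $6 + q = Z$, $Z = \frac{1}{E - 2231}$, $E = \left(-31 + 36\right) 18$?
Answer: $\frac{6904724}{2141} \approx 3225.0$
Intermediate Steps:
$E = 90$ ($E = 5 \cdot 18 = 90$)
$Z = - \frac{1}{2141}$ ($Z = \frac{1}{90 - 2231} = \frac{1}{-2141} = - \frac{1}{2141} \approx -0.00046707$)
$q = - \frac{12847}{2141}$ ($q = -6 - \frac{1}{2141} = - \frac{12847}{2141} \approx -6.0005$)
$q - -3231 = - \frac{12847}{2141} - -3231 = - \frac{12847}{2141} + 3231 = \frac{6904724}{2141}$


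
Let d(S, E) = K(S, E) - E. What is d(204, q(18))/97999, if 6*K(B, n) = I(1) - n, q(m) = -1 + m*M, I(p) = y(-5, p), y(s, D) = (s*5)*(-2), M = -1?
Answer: 61/195998 ≈ 0.00031123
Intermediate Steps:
y(s, D) = -10*s (y(s, D) = (5*s)*(-2) = -10*s)
I(p) = 50 (I(p) = -10*(-5) = 50)
q(m) = -1 - m (q(m) = -1 + m*(-1) = -1 - m)
K(B, n) = 25/3 - n/6 (K(B, n) = (50 - n)/6 = 25/3 - n/6)
d(S, E) = 25/3 - 7*E/6 (d(S, E) = (25/3 - E/6) - E = 25/3 - 7*E/6)
d(204, q(18))/97999 = (25/3 - 7*(-1 - 1*18)/6)/97999 = (25/3 - 7*(-1 - 18)/6)*(1/97999) = (25/3 - 7/6*(-19))*(1/97999) = (25/3 + 133/6)*(1/97999) = (61/2)*(1/97999) = 61/195998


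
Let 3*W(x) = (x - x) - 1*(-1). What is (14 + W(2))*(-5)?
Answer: -215/3 ≈ -71.667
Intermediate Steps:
W(x) = ⅓ (W(x) = ((x - x) - 1*(-1))/3 = (0 + 1)/3 = (⅓)*1 = ⅓)
(14 + W(2))*(-5) = (14 + ⅓)*(-5) = (43/3)*(-5) = -215/3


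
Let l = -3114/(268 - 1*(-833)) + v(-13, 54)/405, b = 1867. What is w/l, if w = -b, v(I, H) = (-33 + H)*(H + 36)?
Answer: -2055567/2024 ≈ -1015.6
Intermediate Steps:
v(I, H) = (-33 + H)*(36 + H)
l = 2024/1101 (l = -3114/(268 - 1*(-833)) + (-1188 + 54² + 3*54)/405 = -3114/(268 + 833) + (-1188 + 2916 + 162)*(1/405) = -3114/1101 + 1890*(1/405) = -3114*1/1101 + 14/3 = -1038/367 + 14/3 = 2024/1101 ≈ 1.8383)
w = -1867 (w = -1*1867 = -1867)
w/l = -1867/2024/1101 = -1867*1101/2024 = -2055567/2024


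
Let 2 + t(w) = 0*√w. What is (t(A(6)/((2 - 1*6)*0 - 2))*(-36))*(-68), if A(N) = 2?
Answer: -4896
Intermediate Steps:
t(w) = -2 (t(w) = -2 + 0*√w = -2 + 0 = -2)
(t(A(6)/((2 - 1*6)*0 - 2))*(-36))*(-68) = -2*(-36)*(-68) = 72*(-68) = -4896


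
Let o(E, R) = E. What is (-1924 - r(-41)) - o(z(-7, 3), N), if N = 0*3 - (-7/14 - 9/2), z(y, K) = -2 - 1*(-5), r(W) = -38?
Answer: -1889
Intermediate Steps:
z(y, K) = 3 (z(y, K) = -2 + 5 = 3)
N = 5 (N = 0 - (-7*1/14 - 9*1/2) = 0 - (-1/2 - 9/2) = 0 - 1*(-5) = 0 + 5 = 5)
(-1924 - r(-41)) - o(z(-7, 3), N) = (-1924 - 1*(-38)) - 1*3 = (-1924 + 38) - 3 = -1886 - 3 = -1889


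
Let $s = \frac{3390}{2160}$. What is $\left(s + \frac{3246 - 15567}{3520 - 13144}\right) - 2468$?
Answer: $- \frac{17793455}{7218} \approx -2465.1$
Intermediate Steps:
$s = \frac{113}{72}$ ($s = 3390 \cdot \frac{1}{2160} = \frac{113}{72} \approx 1.5694$)
$\left(s + \frac{3246 - 15567}{3520 - 13144}\right) - 2468 = \left(\frac{113}{72} + \frac{3246 - 15567}{3520 - 13144}\right) - 2468 = \left(\frac{113}{72} - \frac{12321}{-9624}\right) - 2468 = \left(\frac{113}{72} - - \frac{4107}{3208}\right) - 2468 = \left(\frac{113}{72} + \frac{4107}{3208}\right) - 2468 = \frac{20569}{7218} - 2468 = - \frac{17793455}{7218}$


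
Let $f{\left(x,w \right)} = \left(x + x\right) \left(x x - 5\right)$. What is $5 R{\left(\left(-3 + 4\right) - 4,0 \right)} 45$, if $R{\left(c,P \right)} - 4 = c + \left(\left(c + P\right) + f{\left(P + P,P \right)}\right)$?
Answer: $-450$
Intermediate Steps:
$f{\left(x,w \right)} = 2 x \left(-5 + x^{2}\right)$ ($f{\left(x,w \right)} = 2 x \left(x^{2} - 5\right) = 2 x \left(-5 + x^{2}\right)$)
$R{\left(c,P \right)} = 4 + P + 2 c + 4 P \left(-5 + 4 P^{2}\right)$ ($R{\left(c,P \right)} = 4 + \left(c + \left(\left(c + P\right) + 2 \left(P + P\right) \left(-5 + \left(P + P\right)^{2}\right)\right)\right) = 4 + \left(c + \left(\left(P + c\right) + 2 \cdot 2 P \left(-5 + \left(2 P\right)^{2}\right)\right)\right) = 4 + \left(c + \left(\left(P + c\right) + 2 \cdot 2 P \left(-5 + 4 P^{2}\right)\right)\right) = 4 + \left(c + \left(\left(P + c\right) + 4 P \left(-5 + 4 P^{2}\right)\right)\right) = 4 + \left(c + \left(P + c + 4 P \left(-5 + 4 P^{2}\right)\right)\right) = 4 + \left(P + 2 c + 4 P \left(-5 + 4 P^{2}\right)\right) = 4 + P + 2 c + 4 P \left(-5 + 4 P^{2}\right)$)
$5 R{\left(\left(-3 + 4\right) - 4,0 \right)} 45 = 5 \left(4 - 0 + 2 \left(\left(-3 + 4\right) - 4\right) + 16 \cdot 0^{3}\right) 45 = 5 \left(4 + 0 + 2 \left(1 - 4\right) + 16 \cdot 0\right) 45 = 5 \left(4 + 0 + 2 \left(-3\right) + 0\right) 45 = 5 \left(4 + 0 - 6 + 0\right) 45 = 5 \left(-2\right) 45 = \left(-10\right) 45 = -450$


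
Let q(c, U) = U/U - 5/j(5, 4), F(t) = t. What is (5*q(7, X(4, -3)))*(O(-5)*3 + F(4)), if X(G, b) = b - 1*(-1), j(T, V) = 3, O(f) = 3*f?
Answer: 410/3 ≈ 136.67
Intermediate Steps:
X(G, b) = 1 + b (X(G, b) = b + 1 = 1 + b)
q(c, U) = -⅔ (q(c, U) = U/U - 5/3 = 1 - 5*⅓ = 1 - 5/3 = -⅔)
(5*q(7, X(4, -3)))*(O(-5)*3 + F(4)) = (5*(-⅔))*((3*(-5))*3 + 4) = -10*(-15*3 + 4)/3 = -10*(-45 + 4)/3 = -10/3*(-41) = 410/3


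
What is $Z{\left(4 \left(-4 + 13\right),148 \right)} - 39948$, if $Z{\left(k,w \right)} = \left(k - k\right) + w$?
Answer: $-39800$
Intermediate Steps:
$Z{\left(k,w \right)} = w$ ($Z{\left(k,w \right)} = 0 + w = w$)
$Z{\left(4 \left(-4 + 13\right),148 \right)} - 39948 = 148 - 39948 = -39800$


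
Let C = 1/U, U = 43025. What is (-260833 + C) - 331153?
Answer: -25470197649/43025 ≈ -5.9199e+5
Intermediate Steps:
C = 1/43025 ≈ 2.3242e-5
(-260833 + C) - 331153 = (-260833 + 1/43025) - 331153 = -11222339824/43025 - 331153 = -25470197649/43025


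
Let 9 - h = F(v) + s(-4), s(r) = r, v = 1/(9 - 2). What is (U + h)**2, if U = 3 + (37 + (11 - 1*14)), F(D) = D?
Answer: 121801/49 ≈ 2485.7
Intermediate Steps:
v = 1/7 ≈ 0.14286
U = 37 (U = 3 + (37 + (11 - 14)) = 3 + (37 - 3) = 3 + 34 = 37)
h = 90/7 (h = 9 - (1/7 - 4) = 9 - 1*(-27/7) = 9 + 27/7 = 90/7 ≈ 12.857)
(U + h)**2 = (37 + 90/7)**2 = (349/7)**2 = 121801/49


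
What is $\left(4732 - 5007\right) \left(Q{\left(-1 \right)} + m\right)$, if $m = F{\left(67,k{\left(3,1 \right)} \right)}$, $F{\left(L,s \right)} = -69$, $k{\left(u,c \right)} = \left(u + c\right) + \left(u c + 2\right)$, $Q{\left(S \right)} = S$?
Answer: $19250$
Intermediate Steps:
$k{\left(u,c \right)} = 2 + c + u + c u$ ($k{\left(u,c \right)} = \left(c + u\right) + \left(c u + 2\right) = \left(c + u\right) + \left(2 + c u\right) = 2 + c + u + c u$)
$m = -69$
$\left(4732 - 5007\right) \left(Q{\left(-1 \right)} + m\right) = \left(4732 - 5007\right) \left(-1 - 69\right) = \left(-275\right) \left(-70\right) = 19250$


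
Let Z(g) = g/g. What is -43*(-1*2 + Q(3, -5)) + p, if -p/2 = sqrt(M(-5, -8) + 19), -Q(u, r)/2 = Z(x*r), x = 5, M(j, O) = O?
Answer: 172 - 2*sqrt(11) ≈ 165.37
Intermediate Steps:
Z(g) = 1
Q(u, r) = -2 (Q(u, r) = -2*1 = -2)
p = -2*sqrt(11) (p = -2*sqrt(-8 + 19) = -2*sqrt(11) ≈ -6.6332)
-43*(-1*2 + Q(3, -5)) + p = -43*(-1*2 - 2) - 2*sqrt(11) = -43*(-2 - 2) - 2*sqrt(11) = -43*(-4) - 2*sqrt(11) = 172 - 2*sqrt(11)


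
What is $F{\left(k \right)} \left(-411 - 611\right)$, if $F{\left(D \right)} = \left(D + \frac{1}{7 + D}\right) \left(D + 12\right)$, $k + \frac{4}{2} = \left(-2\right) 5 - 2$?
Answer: $-28908$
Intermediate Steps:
$k = -14$ ($k = -2 - 12 = -14$)
$F{\left(D \right)} = \left(12 + D\right) \left(D + \frac{1}{7 + D}\right)$ ($F{\left(D \right)} = \left(D + \frac{1}{7 + D}\right) \left(12 + D\right) = \left(12 + D\right) \left(D + \frac{1}{7 + D}\right)$)
$F{\left(k \right)} \left(-411 - 611\right) = \frac{12 + \left(-14\right)^{3} + 19 \left(-14\right)^{2} + 85 \left(-14\right)}{7 - 14} \left(-411 - 611\right) = \frac{12 - 2744 + 19 \cdot 196 - 1190}{-7} \left(-1022\right) = - \frac{12 - 2744 + 3724 - 1190}{7} \left(-1022\right) = \left(- \frac{1}{7}\right) \left(-198\right) \left(-1022\right) = \frac{198}{7} \left(-1022\right) = -28908$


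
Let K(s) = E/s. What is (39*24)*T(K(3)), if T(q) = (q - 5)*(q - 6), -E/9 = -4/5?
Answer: 219024/25 ≈ 8761.0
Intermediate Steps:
E = 36/5 (E = -(-36)/5 = -9*(-4/5) = 36/5 ≈ 7.2000)
K(s) = 36/(5*s)
T(q) = (-6 + q)*(-5 + q) (T(q) = (-5 + q)*(-6 + q) = (-6 + q)*(-5 + q))
(39*24)*T(K(3)) = (39*24)*(30 + ((36/5)/3)**2 - 396/(5*3)) = 936*(30 + ((36/5)*(1/3))**2 - 396/(5*3)) = 936*(30 + (12/5)**2 - 11*12/5) = 936*(30 + 144/25 - 132/5) = 936*(234/25) = 219024/25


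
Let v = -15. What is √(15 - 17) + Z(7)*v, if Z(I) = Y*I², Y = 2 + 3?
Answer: -3675 + I*√2 ≈ -3675.0 + 1.4142*I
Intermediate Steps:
Y = 5
Z(I) = 5*I²
√(15 - 17) + Z(7)*v = √(15 - 17) + (5*7²)*(-15) = √(-2) + (5*49)*(-15) = I*√2 + 245*(-15) = I*√2 - 3675 = -3675 + I*√2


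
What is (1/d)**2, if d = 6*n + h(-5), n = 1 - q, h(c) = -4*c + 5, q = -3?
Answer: 1/2401 ≈ 0.00041649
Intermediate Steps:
h(c) = 5 - 4*c
n = 4 (n = 1 - 1*(-3) = 1 + 3 = 4)
d = 49 (d = 6*4 + (5 - 4*(-5)) = 24 + (5 + 20) = 24 + 25 = 49)
(1/d)**2 = (1/49)**2 = 1/2401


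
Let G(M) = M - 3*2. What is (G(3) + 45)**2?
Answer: 1764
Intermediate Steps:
G(M) = -6 + M (G(M) = M - 6 = -6 + M)
(G(3) + 45)**2 = ((-6 + 3) + 45)**2 = (-3 + 45)**2 = 42**2 = 1764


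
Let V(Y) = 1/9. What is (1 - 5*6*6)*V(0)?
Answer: -179/9 ≈ -19.889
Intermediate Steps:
V(Y) = 1/9
(1 - 5*6*6)*V(0) = (1 - 5*6*6)*(1/9) = (1 - 30*6)*(1/9) = (1 - 180)*(1/9) = -179*1/9 = -179/9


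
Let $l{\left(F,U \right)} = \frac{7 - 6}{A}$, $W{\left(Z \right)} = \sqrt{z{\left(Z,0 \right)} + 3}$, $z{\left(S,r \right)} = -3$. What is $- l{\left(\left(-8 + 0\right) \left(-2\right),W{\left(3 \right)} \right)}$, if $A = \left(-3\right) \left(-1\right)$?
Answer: $- \frac{1}{3} \approx -0.33333$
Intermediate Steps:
$A = 3$
$W{\left(Z \right)} = 0$ ($W{\left(Z \right)} = \sqrt{-3 + 3} = \sqrt{0} = 0$)
$l{\left(F,U \right)} = \frac{1}{3}$ ($l{\left(F,U \right)} = \frac{7 - 6}{3} = \frac{1}{3} \cdot 1 = \frac{1}{3}$)
$- l{\left(\left(-8 + 0\right) \left(-2\right),W{\left(3 \right)} \right)} = \left(-1\right) \frac{1}{3} = - \frac{1}{3}$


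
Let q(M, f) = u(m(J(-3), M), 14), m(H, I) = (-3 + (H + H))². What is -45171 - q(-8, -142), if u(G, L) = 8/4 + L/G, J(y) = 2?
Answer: -45187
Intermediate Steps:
m(H, I) = (-3 + 2*H)²
u(G, L) = 2 + L/G (u(G, L) = 8*(¼) + L/G = 2 + L/G)
q(M, f) = 16 (q(M, f) = 2 + 14/((-3 + 2*2)²) = 2 + 14/((-3 + 4)²) = 2 + 14/(1²) = 2 + 14/1 = 2 + 14*1 = 2 + 14 = 16)
-45171 - q(-8, -142) = -45171 - 1*16 = -45171 - 16 = -45187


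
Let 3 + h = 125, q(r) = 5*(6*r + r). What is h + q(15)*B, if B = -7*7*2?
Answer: -51328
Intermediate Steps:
q(r) = 35*r (q(r) = 5*(7*r) = 35*r)
h = 122 (h = -3 + 125 = 122)
B = -98 (B = -49*2 = -98)
h + q(15)*B = 122 + (35*15)*(-98) = 122 + 525*(-98) = 122 - 51450 = -51328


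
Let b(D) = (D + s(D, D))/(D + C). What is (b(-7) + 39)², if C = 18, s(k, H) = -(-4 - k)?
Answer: 175561/121 ≈ 1450.9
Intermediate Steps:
s(k, H) = 4 + k
b(D) = (4 + 2*D)/(18 + D) (b(D) = (D + (4 + D))/(D + 18) = (4 + 2*D)/(18 + D))
(b(-7) + 39)² = (2*(2 - 7)/(18 - 7) + 39)² = (2*(-5)/11 + 39)² = (2*(1/11)*(-5) + 39)² = (-10/11 + 39)² = (419/11)² = 175561/121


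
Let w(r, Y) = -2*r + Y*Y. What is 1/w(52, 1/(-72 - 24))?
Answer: -9216/958463 ≈ -0.0096154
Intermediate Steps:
w(r, Y) = Y² - 2*r (w(r, Y) = -2*r + Y² = Y² - 2*r)
1/w(52, 1/(-72 - 24)) = 1/((1/(-72 - 24))² - 2*52) = 1/((1/(-96))² - 104) = 1/((-1/96)² - 104) = 1/(1/9216 - 104) = 1/(-958463/9216) = -9216/958463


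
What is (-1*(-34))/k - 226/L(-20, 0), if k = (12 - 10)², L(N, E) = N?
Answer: 99/5 ≈ 19.800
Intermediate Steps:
k = 4 (k = 2² = 4)
(-1*(-34))/k - 226/L(-20, 0) = -1*(-34)/4 - 226/(-20) = 34*(¼) - 226*(-1/20) = 17/2 + 113/10 = 99/5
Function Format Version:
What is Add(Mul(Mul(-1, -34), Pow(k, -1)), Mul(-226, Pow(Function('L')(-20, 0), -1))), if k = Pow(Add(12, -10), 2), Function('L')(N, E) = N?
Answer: Rational(99, 5) ≈ 19.800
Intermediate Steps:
k = 4 (k = Pow(2, 2) = 4)
Add(Mul(Mul(-1, -34), Pow(k, -1)), Mul(-226, Pow(Function('L')(-20, 0), -1))) = Add(Mul(Mul(-1, -34), Pow(4, -1)), Mul(-226, Pow(-20, -1))) = Add(Mul(34, Rational(1, 4)), Mul(-226, Rational(-1, 20))) = Add(Rational(17, 2), Rational(113, 10)) = Rational(99, 5)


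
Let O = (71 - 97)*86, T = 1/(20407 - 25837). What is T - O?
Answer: 12141479/5430 ≈ 2236.0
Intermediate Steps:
T = -1/5430 (T = 1/(-5430) = -1/5430 ≈ -0.00018416)
O = -2236 (O = -26*86 = -2236)
T - O = -1/5430 - 1*(-2236) = -1/5430 + 2236 = 12141479/5430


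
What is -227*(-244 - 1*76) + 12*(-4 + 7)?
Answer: 72676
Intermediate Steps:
-227*(-244 - 1*76) + 12*(-4 + 7) = -227*(-244 - 76) + 12*3 = -227*(-320) + 36 = 72640 + 36 = 72676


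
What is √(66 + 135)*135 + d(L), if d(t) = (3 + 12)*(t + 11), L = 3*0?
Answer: 165 + 135*√201 ≈ 2079.0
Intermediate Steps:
L = 0
d(t) = 165 + 15*t (d(t) = 15*(11 + t) = 165 + 15*t)
√(66 + 135)*135 + d(L) = √(66 + 135)*135 + (165 + 15*0) = √201*135 + (165 + 0) = 135*√201 + 165 = 165 + 135*√201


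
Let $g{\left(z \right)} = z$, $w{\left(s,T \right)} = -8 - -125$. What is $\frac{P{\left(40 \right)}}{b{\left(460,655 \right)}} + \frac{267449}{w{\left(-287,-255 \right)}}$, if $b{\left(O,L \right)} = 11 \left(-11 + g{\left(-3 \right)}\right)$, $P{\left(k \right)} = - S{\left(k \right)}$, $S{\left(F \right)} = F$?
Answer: $\frac{1584301}{693} \approx 2286.1$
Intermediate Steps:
$w{\left(s,T \right)} = 117$ ($w{\left(s,T \right)} = -8 + 125 = 117$)
$P{\left(k \right)} = - k$
$b{\left(O,L \right)} = -154$ ($b{\left(O,L \right)} = 11 \left(-11 - 3\right) = 11 \left(-14\right) = -154$)
$\frac{P{\left(40 \right)}}{b{\left(460,655 \right)}} + \frac{267449}{w{\left(-287,-255 \right)}} = \frac{\left(-1\right) 40}{-154} + \frac{267449}{117} = \left(-40\right) \left(- \frac{1}{154}\right) + 267449 \cdot \frac{1}{117} = \frac{20}{77} + \frac{20573}{9} = \frac{1584301}{693}$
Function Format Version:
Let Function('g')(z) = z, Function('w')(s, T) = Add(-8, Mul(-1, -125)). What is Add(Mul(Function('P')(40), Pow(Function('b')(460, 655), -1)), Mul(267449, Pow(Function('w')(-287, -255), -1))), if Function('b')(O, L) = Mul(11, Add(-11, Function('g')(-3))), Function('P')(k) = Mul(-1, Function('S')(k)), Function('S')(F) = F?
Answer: Rational(1584301, 693) ≈ 2286.1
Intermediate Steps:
Function('w')(s, T) = 117 (Function('w')(s, T) = Add(-8, 125) = 117)
Function('P')(k) = Mul(-1, k)
Function('b')(O, L) = -154 (Function('b')(O, L) = Mul(11, Add(-11, -3)) = Mul(11, -14) = -154)
Add(Mul(Function('P')(40), Pow(Function('b')(460, 655), -1)), Mul(267449, Pow(Function('w')(-287, -255), -1))) = Add(Mul(Mul(-1, 40), Pow(-154, -1)), Mul(267449, Pow(117, -1))) = Add(Mul(-40, Rational(-1, 154)), Mul(267449, Rational(1, 117))) = Add(Rational(20, 77), Rational(20573, 9)) = Rational(1584301, 693)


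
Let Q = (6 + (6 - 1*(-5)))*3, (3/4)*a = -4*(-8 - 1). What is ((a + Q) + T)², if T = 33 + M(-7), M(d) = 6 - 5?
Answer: 17689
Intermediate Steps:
M(d) = 1
a = 48 (a = 4*(-4*(-8 - 1))/3 = 4*(-4*(-9))/3 = (4/3)*36 = 48)
T = 34 (T = 33 + 1 = 34)
Q = 51 (Q = (6 + (6 + 5))*3 = (6 + 11)*3 = 17*3 = 51)
((a + Q) + T)² = ((48 + 51) + 34)² = (99 + 34)² = 133² = 17689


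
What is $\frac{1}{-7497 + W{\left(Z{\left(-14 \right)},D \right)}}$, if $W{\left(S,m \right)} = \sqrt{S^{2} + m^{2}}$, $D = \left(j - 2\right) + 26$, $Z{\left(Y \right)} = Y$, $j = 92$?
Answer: $- \frac{7497}{56191357} - \frac{2 \sqrt{3413}}{56191357} \approx -0.0001355$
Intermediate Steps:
$D = 116$ ($D = \left(92 - 2\right) + 26 = 90 + 26 = 116$)
$\frac{1}{-7497 + W{\left(Z{\left(-14 \right)},D \right)}} = \frac{1}{-7497 + \sqrt{\left(-14\right)^{2} + 116^{2}}} = \frac{1}{-7497 + \sqrt{196 + 13456}} = \frac{1}{-7497 + \sqrt{13652}} = \frac{1}{-7497 + 2 \sqrt{3413}}$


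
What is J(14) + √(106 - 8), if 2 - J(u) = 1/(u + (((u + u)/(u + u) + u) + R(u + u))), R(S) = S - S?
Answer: 57/29 + 7*√2 ≈ 11.865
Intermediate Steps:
R(S) = 0
J(u) = 2 - 1/(1 + 2*u) (J(u) = 2 - 1/(u + (((u + u)/(u + u) + u) + 0)) = 2 - 1/(u + (((2*u)/((2*u)) + u) + 0)) = 2 - 1/(u + (((2*u)*(1/(2*u)) + u) + 0)) = 2 - 1/(u + ((1 + u) + 0)) = 2 - 1/(u + (1 + u)) = 2 - 1/(1 + 2*u))
J(14) + √(106 - 8) = (1 + 4*14)/(1 + 2*14) + √(106 - 8) = (1 + 56)/(1 + 28) + √98 = 57/29 + 7*√2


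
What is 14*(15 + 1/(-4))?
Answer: 413/2 ≈ 206.50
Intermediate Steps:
14*(15 + 1/(-4)) = 14*(15 - ¼) = 14*(59/4) = 413/2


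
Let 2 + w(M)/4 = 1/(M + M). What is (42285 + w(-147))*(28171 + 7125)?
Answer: 219354651232/147 ≈ 1.4922e+9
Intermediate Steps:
w(M) = -8 + 2/M (w(M) = -8 + 4/(M + M) = -8 + 4/((2*M)) = -8 + 4*(1/(2*M)) = -8 + 2/M)
(42285 + w(-147))*(28171 + 7125) = (42285 + (-8 + 2/(-147)))*(28171 + 7125) = (42285 + (-8 + 2*(-1/147)))*35296 = (42285 + (-8 - 2/147))*35296 = (42285 - 1178/147)*35296 = (6214717/147)*35296 = 219354651232/147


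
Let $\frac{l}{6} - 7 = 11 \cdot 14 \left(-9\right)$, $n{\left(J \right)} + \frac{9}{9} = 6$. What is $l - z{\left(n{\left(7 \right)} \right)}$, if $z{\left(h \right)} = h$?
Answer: $-8279$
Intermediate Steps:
$n{\left(J \right)} = 5$ ($n{\left(J \right)} = -1 + 6 = 5$)
$l = -8274$ ($l = 42 + 6 \cdot 11 \cdot 14 \left(-9\right) = 42 + 6 \cdot 154 \left(-9\right) = 42 + 6 \left(-1386\right) = 42 - 8316 = -8274$)
$l - z{\left(n{\left(7 \right)} \right)} = -8274 - 5 = -8279$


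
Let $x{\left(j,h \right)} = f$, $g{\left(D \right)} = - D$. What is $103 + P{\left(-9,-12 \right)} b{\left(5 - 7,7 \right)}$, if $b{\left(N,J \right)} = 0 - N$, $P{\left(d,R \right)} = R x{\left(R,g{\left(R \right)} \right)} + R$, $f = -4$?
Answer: $175$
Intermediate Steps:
$x{\left(j,h \right)} = -4$
$P{\left(d,R \right)} = - 3 R$ ($P{\left(d,R \right)} = R \left(-4\right) + R = - 4 R + R = - 3 R$)
$b{\left(N,J \right)} = - N$
$103 + P{\left(-9,-12 \right)} b{\left(5 - 7,7 \right)} = 103 + \left(-3\right) \left(-12\right) \left(- (5 - 7)\right) = 103 + 36 \left(- (5 - 7)\right) = 103 + 36 \left(\left(-1\right) \left(-2\right)\right) = 103 + 36 \cdot 2 = 103 + 72 = 175$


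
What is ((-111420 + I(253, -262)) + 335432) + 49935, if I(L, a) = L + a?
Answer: 273938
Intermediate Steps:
((-111420 + I(253, -262)) + 335432) + 49935 = ((-111420 + (253 - 262)) + 335432) + 49935 = ((-111420 - 9) + 335432) + 49935 = (-111429 + 335432) + 49935 = 224003 + 49935 = 273938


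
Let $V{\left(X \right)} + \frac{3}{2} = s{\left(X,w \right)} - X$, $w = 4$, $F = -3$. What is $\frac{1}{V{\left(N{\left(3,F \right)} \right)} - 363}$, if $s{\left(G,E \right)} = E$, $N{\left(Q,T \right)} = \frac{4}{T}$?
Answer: $- \frac{6}{2155} \approx -0.0027842$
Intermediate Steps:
$V{\left(X \right)} = \frac{5}{2} - X$ ($V{\left(X \right)} = - \frac{3}{2} - \left(-4 + X\right) = \frac{5}{2} - X$)
$\frac{1}{V{\left(N{\left(3,F \right)} \right)} - 363} = \frac{1}{\left(\frac{5}{2} - \frac{4}{-3}\right) - 363} = \frac{1}{\left(\frac{5}{2} - 4 \left(- \frac{1}{3}\right)\right) - 363} = \frac{1}{\left(\frac{5}{2} - - \frac{4}{3}\right) - 363} = \frac{1}{\left(\frac{5}{2} + \frac{4}{3}\right) - 363} = \frac{1}{\frac{23}{6} - 363} = \frac{1}{- \frac{2155}{6}} = - \frac{6}{2155}$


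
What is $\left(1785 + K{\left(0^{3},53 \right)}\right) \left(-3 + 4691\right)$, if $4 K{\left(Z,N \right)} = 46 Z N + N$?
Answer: $8430196$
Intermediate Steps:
$K{\left(Z,N \right)} = \frac{N}{4} + \frac{23 N Z}{2}$ ($K{\left(Z,N \right)} = \frac{46 Z N + N}{4} = \frac{46 N Z + N}{4} = \frac{N + 46 N Z}{4} = \frac{N}{4} + \frac{23 N Z}{2}$)
$\left(1785 + K{\left(0^{3},53 \right)}\right) \left(-3 + 4691\right) = \left(1785 + \frac{1}{4} \cdot 53 \left(1 + 46 \cdot 0^{3}\right)\right) \left(-3 + 4691\right) = \left(1785 + \frac{1}{4} \cdot 53 \left(1 + 46 \cdot 0\right)\right) 4688 = \left(1785 + \frac{1}{4} \cdot 53 \left(1 + 0\right)\right) 4688 = \left(1785 + \frac{1}{4} \cdot 53 \cdot 1\right) 4688 = \left(1785 + \frac{53}{4}\right) 4688 = \frac{7193}{4} \cdot 4688 = 8430196$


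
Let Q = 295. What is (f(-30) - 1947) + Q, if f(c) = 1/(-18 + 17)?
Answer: -1653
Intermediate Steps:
f(c) = -1 (f(c) = 1/(-1) = -1)
(f(-30) - 1947) + Q = (-1 - 1947) + 295 = -1948 + 295 = -1653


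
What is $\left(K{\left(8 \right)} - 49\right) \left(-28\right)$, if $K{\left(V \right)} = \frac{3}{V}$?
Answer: $\frac{2723}{2} \approx 1361.5$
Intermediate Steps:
$\left(K{\left(8 \right)} - 49\right) \left(-28\right) = \left(\frac{3}{8} - 49\right) \left(-28\right) = \left(- \frac{389}{8}\right) \left(-28\right) = \frac{2723}{2}$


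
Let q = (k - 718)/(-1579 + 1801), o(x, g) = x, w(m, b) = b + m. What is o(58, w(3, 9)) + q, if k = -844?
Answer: 5657/111 ≈ 50.964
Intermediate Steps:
q = -781/111 (q = (-844 - 718)/(-1579 + 1801) = -1562/222 = -1562*1/222 = -781/111 ≈ -7.0360)
o(58, w(3, 9)) + q = 58 - 781/111 = 5657/111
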